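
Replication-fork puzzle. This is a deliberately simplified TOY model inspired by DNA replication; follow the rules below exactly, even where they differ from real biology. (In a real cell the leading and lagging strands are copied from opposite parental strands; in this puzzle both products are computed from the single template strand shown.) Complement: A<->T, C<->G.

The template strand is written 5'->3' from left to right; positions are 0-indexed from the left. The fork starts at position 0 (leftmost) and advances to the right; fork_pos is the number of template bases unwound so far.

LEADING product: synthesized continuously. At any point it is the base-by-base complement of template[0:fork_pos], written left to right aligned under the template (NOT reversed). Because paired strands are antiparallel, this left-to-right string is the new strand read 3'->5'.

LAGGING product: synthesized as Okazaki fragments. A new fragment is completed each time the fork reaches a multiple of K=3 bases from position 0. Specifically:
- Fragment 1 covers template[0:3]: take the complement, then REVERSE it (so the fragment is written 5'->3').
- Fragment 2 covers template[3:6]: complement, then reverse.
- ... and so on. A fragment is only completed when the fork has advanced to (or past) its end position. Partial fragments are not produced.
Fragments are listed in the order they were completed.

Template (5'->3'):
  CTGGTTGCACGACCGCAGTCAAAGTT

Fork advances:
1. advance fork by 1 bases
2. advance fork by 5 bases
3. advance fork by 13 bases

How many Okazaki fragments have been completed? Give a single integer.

Answer: 6

Derivation:
Step 1: advance 1 -> fork_pos = 0 + 1 = 1. Next multiple of 3 is 3 (not reached); still 0 fragment(s).
Step 2: advance 5 -> fork_pos = 1 + 5 = 6. Reached multiple(s) of 3: 3, 6 -> fragments 1-2 completed (2 total).
Step 3: advance 13 -> fork_pos = 6 + 13 = 19. Reached multiple(s) of 3: 9, 12, 15, 18 -> fragments 3-6 completed (6 total).
Check: final fork_pos = 19; the multiples of 3 that are <= 19 are 3..18 -> 19 // 3 = 6 completed fragment(s).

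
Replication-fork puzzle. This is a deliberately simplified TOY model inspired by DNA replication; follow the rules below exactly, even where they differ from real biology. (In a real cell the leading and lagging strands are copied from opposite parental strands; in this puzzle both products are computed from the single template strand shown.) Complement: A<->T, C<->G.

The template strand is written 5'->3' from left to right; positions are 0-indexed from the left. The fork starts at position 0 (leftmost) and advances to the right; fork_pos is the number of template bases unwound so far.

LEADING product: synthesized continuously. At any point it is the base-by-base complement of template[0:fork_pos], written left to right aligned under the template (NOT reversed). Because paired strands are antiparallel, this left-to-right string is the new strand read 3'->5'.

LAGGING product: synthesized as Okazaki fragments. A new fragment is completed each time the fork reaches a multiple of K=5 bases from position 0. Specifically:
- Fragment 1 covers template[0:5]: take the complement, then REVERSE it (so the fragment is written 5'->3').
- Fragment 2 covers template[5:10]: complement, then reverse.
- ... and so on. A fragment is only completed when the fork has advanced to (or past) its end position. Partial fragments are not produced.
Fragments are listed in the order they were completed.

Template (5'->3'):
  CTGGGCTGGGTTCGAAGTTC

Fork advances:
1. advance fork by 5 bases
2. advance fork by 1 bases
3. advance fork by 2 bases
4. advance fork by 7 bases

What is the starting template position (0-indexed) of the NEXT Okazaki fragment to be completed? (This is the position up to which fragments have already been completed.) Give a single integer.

Answer: 15

Derivation:
Step 1: advance 5 -> fork_pos = 0 + 5 = 5. Reached multiple(s) of 5: 5 -> fragment 1 completed (1 total).
Step 2: advance 1 -> fork_pos = 5 + 1 = 6. Next multiple of 5 is 10 (not reached); still 1 fragment(s).
Step 3: advance 2 -> fork_pos = 6 + 2 = 8. Next multiple of 5 is 10 (not reached); still 1 fragment(s).
Step 4: advance 7 -> fork_pos = 8 + 7 = 15. Reached multiple(s) of 5: 10, 15 -> fragments 2-3 completed (3 total).
3 fragment(s) completed, covering template[0:15] (3 x 5 = 15). The next fragment, fragment 4, covers template[15:20], so it starts at position 15.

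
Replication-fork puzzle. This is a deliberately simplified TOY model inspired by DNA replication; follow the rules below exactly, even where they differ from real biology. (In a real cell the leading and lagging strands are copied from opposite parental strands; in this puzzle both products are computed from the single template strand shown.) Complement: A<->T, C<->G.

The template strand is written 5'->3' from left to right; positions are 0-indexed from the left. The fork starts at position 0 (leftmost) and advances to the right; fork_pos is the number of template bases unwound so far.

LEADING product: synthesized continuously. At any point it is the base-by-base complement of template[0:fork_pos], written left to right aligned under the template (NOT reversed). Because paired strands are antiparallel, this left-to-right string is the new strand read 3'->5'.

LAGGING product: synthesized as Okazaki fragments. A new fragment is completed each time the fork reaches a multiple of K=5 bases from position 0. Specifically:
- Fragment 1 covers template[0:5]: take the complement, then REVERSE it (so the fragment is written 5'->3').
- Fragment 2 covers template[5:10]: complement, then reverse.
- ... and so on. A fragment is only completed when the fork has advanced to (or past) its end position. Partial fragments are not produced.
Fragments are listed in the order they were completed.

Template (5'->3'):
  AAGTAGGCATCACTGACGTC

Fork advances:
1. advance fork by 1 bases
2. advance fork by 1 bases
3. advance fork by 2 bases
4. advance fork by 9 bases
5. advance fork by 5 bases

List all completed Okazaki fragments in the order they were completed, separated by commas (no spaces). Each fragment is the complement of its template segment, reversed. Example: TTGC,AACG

Answer: TACTT,ATGCC,CAGTG

Derivation:
Step 1: advance 1 -> fork_pos = 0 + 1 = 1. Next multiple of 5 is 5 (not reached); still 0 fragment(s).
Step 2: advance 1 -> fork_pos = 1 + 1 = 2. Next multiple of 5 is 5 (not reached); still 0 fragment(s).
Step 3: advance 2 -> fork_pos = 2 + 2 = 4. Next multiple of 5 is 5 (not reached); still 0 fragment(s).
Step 4: advance 9 -> fork_pos = 4 + 9 = 13. Reached multiple(s) of 5: 5, 10 -> fragments 1-2 completed (2 total).
Step 5: advance 5 -> fork_pos = 13 + 5 = 18. Reached multiple(s) of 5: 15 -> fragment 3 completed (3 total).
Final fork_pos = 18, so 3 fragment(s) are complete. Build each: template segment -> complement -> reverse.
Fragment 1: template[0:5] = AAGTA -> complement TTCAT -> reversed TACTT
Fragment 2: template[5:10] = GGCAT -> complement CCGTA -> reversed ATGCC
Fragment 3: template[10:15] = CACTG -> complement GTGAC -> reversed CAGTG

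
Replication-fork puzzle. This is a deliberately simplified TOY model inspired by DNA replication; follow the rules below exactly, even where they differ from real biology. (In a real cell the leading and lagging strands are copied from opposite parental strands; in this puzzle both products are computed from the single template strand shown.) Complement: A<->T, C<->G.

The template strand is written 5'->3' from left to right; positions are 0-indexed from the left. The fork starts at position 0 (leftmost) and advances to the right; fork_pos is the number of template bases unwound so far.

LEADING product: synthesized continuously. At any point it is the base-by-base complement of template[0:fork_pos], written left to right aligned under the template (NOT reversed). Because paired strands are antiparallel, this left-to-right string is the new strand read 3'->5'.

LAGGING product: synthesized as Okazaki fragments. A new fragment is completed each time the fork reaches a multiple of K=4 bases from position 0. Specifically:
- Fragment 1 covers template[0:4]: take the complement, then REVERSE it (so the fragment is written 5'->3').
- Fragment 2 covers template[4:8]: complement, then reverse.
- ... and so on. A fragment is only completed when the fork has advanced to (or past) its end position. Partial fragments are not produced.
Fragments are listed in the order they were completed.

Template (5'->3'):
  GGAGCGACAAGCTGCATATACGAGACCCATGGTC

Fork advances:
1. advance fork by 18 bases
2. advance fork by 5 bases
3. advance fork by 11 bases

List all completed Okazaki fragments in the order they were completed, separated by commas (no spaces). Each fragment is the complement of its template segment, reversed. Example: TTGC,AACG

Answer: CTCC,GTCG,GCTT,TGCA,TATA,CTCG,GGGT,CCAT

Derivation:
Step 1: advance 18 -> fork_pos = 0 + 18 = 18. Reached multiple(s) of 4: 4, 8, 12, 16 -> fragments 1-4 completed (4 total).
Step 2: advance 5 -> fork_pos = 18 + 5 = 23. Reached multiple(s) of 4: 20 -> fragment 5 completed (5 total).
Step 3: advance 11 -> fork_pos = 23 + 11 = 34. Reached multiple(s) of 4: 24, 28, 32 -> fragments 6-8 completed (8 total).
Final fork_pos = 34, so 8 fragment(s) are complete. Build each: template segment -> complement -> reverse.
Fragment 1: template[0:4] = GGAG -> complement CCTC -> reversed CTCC
Fragment 2: template[4:8] = CGAC -> complement GCTG -> reversed GTCG
Fragment 3: template[8:12] = AAGC -> complement TTCG -> reversed GCTT
Fragment 4: template[12:16] = TGCA -> complement ACGT -> reversed TGCA
Fragment 5: template[16:20] = TATA -> complement ATAT -> reversed TATA
Fragment 6: template[20:24] = CGAG -> complement GCTC -> reversed CTCG
Fragment 7: template[24:28] = ACCC -> complement TGGG -> reversed GGGT
Fragment 8: template[28:32] = ATGG -> complement TACC -> reversed CCAT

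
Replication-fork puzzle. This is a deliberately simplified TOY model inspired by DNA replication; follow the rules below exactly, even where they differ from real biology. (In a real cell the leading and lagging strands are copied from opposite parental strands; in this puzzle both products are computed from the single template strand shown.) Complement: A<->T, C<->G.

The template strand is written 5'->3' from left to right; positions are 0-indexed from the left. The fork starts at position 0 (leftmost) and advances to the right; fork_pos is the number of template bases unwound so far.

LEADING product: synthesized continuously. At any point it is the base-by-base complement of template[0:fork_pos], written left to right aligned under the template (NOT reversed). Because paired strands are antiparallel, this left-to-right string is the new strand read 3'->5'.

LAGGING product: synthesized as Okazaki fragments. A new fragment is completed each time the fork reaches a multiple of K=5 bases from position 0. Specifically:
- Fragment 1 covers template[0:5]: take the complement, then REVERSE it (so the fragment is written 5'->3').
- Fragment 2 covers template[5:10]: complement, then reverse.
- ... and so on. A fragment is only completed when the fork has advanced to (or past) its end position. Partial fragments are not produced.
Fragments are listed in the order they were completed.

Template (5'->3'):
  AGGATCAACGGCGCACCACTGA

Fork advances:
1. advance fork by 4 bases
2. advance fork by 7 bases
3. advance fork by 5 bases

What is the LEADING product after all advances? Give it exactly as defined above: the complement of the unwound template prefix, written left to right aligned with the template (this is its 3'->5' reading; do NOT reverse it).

Step 1: advance 4 -> fork_pos = 0 + 4 = 4.
Step 2: advance 7 -> fork_pos = 4 + 7 = 11.
Step 3: advance 5 -> fork_pos = 11 + 5 = 16.
Unwound prefix: template[0:16] = AGGATCAACGGCGCAC
Complement it base by base (A<->T, C<->G), keeping left-to-right order:
  [0:5] AGGAT -> TCCTA
  [5:10] CAACG -> GTTGC
  [10:15] GCGCA -> CGCGT
  [15:16] C -> G
Concatenate: TCCTAGTTGCCGCGTG (length 16; written aligned with the template, i.e. 3'->5').

Answer: TCCTAGTTGCCGCGTG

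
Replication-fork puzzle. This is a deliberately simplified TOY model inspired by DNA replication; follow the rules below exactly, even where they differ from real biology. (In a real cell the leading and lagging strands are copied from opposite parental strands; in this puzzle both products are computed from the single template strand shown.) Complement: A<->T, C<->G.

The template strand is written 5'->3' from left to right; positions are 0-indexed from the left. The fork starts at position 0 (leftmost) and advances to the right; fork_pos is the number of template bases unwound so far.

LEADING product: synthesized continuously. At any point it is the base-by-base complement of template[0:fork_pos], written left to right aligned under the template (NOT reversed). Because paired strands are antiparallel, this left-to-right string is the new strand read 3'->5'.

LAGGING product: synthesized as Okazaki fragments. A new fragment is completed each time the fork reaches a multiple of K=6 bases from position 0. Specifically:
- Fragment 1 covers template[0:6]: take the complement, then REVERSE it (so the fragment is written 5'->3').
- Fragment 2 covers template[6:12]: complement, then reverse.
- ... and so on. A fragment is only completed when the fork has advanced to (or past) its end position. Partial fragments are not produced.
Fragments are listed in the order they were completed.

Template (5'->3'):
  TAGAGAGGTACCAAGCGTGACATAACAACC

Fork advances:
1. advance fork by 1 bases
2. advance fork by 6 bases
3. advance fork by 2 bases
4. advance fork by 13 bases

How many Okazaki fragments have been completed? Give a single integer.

Answer: 3

Derivation:
Step 1: advance 1 -> fork_pos = 0 + 1 = 1. Next multiple of 6 is 6 (not reached); still 0 fragment(s).
Step 2: advance 6 -> fork_pos = 1 + 6 = 7. Reached multiple(s) of 6: 6 -> fragment 1 completed (1 total).
Step 3: advance 2 -> fork_pos = 7 + 2 = 9. Next multiple of 6 is 12 (not reached); still 1 fragment(s).
Step 4: advance 13 -> fork_pos = 9 + 13 = 22. Reached multiple(s) of 6: 12, 18 -> fragments 2-3 completed (3 total).
Check: final fork_pos = 22; the multiples of 6 that are <= 22 are 6..18 -> 22 // 6 = 3 completed fragment(s).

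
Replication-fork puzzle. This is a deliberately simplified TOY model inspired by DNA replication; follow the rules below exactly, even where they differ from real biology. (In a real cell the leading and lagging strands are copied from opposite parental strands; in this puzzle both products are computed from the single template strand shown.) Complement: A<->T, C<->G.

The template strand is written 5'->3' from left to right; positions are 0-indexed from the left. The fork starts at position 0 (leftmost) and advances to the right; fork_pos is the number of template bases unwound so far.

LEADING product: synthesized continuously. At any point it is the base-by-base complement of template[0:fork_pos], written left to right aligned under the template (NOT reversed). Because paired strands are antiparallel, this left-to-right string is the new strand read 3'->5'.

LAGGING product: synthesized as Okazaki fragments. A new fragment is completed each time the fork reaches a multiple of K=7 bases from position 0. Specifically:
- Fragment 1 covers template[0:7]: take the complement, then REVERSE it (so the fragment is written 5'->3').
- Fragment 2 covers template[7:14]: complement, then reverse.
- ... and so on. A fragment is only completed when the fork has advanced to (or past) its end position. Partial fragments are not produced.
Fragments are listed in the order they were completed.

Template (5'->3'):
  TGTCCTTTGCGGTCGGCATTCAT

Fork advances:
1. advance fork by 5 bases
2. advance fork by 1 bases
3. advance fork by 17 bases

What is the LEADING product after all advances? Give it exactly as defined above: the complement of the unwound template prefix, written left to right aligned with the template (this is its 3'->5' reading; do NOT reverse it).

Answer: ACAGGAAACGCCAGCCGTAAGTA

Derivation:
Step 1: advance 5 -> fork_pos = 0 + 5 = 5.
Step 2: advance 1 -> fork_pos = 5 + 1 = 6.
Step 3: advance 17 -> fork_pos = 6 + 17 = 23.
Unwound prefix: template[0:23] = TGTCCTTTGCGGTCGGCATTCAT
Complement it base by base (A<->T, C<->G), keeping left-to-right order:
  [0:5] TGTCC -> ACAGG
  [5:10] TTTGC -> AAACG
  [10:15] GGTCG -> CCAGC
  [15:20] GCATT -> CGTAA
  [20:23] CAT -> GTA
Concatenate: ACAGGAAACGCCAGCCGTAAGTA (length 23; written aligned with the template, i.e. 3'->5').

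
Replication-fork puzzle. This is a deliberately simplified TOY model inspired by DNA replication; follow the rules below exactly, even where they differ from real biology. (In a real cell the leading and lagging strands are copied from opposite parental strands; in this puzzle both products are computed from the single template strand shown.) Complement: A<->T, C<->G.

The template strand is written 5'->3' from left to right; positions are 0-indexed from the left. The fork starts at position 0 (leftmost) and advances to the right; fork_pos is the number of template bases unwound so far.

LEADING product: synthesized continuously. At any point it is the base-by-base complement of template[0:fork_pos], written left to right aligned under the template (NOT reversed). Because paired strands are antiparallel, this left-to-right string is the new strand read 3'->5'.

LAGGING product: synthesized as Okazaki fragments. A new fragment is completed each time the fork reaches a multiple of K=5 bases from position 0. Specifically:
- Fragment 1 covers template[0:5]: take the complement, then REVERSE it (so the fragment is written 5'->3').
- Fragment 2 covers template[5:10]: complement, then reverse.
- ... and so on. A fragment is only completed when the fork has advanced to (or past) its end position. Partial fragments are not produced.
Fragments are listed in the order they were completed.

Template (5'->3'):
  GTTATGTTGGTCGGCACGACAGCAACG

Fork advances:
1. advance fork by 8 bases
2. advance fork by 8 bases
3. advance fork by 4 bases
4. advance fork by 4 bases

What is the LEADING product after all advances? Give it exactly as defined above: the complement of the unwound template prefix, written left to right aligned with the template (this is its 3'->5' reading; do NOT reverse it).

Step 1: advance 8 -> fork_pos = 0 + 8 = 8.
Step 2: advance 8 -> fork_pos = 8 + 8 = 16.
Step 3: advance 4 -> fork_pos = 16 + 4 = 20.
Step 4: advance 4 -> fork_pos = 20 + 4 = 24.
Unwound prefix: template[0:24] = GTTATGTTGGTCGGCACGACAGCA
Complement it base by base (A<->T, C<->G), keeping left-to-right order:
  [0:5] GTTAT -> CAATA
  [5:10] GTTGG -> CAACC
  [10:15] TCGGC -> AGCCG
  [15:20] ACGAC -> TGCTG
  [20:24] AGCA -> TCGT
Concatenate: CAATACAACCAGCCGTGCTGTCGT (length 24; written aligned with the template, i.e. 3'->5').

Answer: CAATACAACCAGCCGTGCTGTCGT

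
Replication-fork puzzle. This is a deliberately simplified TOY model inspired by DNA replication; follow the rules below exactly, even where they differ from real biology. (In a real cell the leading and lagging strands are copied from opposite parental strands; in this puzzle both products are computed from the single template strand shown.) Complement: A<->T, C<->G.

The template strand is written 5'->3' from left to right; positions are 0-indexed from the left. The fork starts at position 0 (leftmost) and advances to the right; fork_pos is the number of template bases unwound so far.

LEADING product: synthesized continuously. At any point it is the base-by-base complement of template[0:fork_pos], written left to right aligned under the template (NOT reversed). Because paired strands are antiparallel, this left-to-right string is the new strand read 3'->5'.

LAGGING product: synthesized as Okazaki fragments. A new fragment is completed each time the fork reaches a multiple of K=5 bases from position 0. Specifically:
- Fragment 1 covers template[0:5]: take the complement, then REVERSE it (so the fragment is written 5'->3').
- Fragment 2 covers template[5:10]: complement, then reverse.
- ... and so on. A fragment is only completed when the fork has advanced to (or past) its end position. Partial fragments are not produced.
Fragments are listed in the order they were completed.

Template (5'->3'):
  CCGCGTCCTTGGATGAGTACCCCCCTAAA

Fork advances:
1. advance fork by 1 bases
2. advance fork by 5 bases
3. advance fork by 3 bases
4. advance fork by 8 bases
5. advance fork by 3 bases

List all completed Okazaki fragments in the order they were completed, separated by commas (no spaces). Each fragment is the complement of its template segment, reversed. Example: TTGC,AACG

Answer: CGCGG,AAGGA,CATCC,GTACT

Derivation:
Step 1: advance 1 -> fork_pos = 0 + 1 = 1. Next multiple of 5 is 5 (not reached); still 0 fragment(s).
Step 2: advance 5 -> fork_pos = 1 + 5 = 6. Reached multiple(s) of 5: 5 -> fragment 1 completed (1 total).
Step 3: advance 3 -> fork_pos = 6 + 3 = 9. Next multiple of 5 is 10 (not reached); still 1 fragment(s).
Step 4: advance 8 -> fork_pos = 9 + 8 = 17. Reached multiple(s) of 5: 10, 15 -> fragments 2-3 completed (3 total).
Step 5: advance 3 -> fork_pos = 17 + 3 = 20. Reached multiple(s) of 5: 20 -> fragment 4 completed (4 total).
Final fork_pos = 20, so 4 fragment(s) are complete. Build each: template segment -> complement -> reverse.
Fragment 1: template[0:5] = CCGCG -> complement GGCGC -> reversed CGCGG
Fragment 2: template[5:10] = TCCTT -> complement AGGAA -> reversed AAGGA
Fragment 3: template[10:15] = GGATG -> complement CCTAC -> reversed CATCC
Fragment 4: template[15:20] = AGTAC -> complement TCATG -> reversed GTACT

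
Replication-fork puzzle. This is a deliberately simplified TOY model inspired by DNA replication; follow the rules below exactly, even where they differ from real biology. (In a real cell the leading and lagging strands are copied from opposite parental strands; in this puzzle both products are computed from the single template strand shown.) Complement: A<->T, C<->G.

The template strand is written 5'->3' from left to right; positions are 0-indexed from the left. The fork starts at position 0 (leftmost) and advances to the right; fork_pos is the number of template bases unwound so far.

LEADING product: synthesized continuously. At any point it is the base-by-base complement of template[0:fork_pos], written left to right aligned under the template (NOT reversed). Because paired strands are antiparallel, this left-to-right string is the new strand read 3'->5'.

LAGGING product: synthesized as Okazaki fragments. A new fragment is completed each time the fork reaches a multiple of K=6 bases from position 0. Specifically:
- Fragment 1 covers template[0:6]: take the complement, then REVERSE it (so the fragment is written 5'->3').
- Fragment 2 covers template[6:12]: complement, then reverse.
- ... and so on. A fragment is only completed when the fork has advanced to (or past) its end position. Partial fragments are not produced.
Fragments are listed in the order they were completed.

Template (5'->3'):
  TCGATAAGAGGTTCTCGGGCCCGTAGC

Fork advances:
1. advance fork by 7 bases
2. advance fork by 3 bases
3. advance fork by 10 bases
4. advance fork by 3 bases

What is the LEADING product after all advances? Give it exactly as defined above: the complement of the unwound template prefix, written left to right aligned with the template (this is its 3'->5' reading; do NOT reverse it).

Answer: AGCTATTCTCCAAGAGCCCGGGC

Derivation:
Step 1: advance 7 -> fork_pos = 0 + 7 = 7.
Step 2: advance 3 -> fork_pos = 7 + 3 = 10.
Step 3: advance 10 -> fork_pos = 10 + 10 = 20.
Step 4: advance 3 -> fork_pos = 20 + 3 = 23.
Unwound prefix: template[0:23] = TCGATAAGAGGTTCTCGGGCCCG
Complement it base by base (A<->T, C<->G), keeping left-to-right order:
  [0:5] TCGAT -> AGCTA
  [5:10] AAGAG -> TTCTC
  [10:15] GTTCT -> CAAGA
  [15:20] CGGGC -> GCCCG
  [20:23] CCG -> GGC
Concatenate: AGCTATTCTCCAAGAGCCCGGGC (length 23; written aligned with the template, i.e. 3'->5').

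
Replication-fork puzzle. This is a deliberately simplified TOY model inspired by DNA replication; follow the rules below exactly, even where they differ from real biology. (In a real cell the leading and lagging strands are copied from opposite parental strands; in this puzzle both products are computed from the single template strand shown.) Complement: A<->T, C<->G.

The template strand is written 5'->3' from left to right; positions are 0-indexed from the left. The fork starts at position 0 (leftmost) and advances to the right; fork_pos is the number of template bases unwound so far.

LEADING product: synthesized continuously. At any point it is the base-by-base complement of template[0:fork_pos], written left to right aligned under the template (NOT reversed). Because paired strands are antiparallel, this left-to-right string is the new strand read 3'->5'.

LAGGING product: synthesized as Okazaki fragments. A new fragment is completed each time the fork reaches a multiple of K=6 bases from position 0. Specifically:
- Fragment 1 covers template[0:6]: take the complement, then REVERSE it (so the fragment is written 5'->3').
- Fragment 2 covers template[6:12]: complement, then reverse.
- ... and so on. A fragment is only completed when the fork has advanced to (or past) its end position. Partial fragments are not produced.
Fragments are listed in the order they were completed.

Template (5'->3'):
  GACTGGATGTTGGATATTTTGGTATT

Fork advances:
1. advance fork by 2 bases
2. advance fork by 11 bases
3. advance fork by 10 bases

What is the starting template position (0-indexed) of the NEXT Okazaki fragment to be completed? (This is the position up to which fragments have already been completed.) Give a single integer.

Answer: 18

Derivation:
Step 1: advance 2 -> fork_pos = 0 + 2 = 2. Next multiple of 6 is 6 (not reached); still 0 fragment(s).
Step 2: advance 11 -> fork_pos = 2 + 11 = 13. Reached multiple(s) of 6: 6, 12 -> fragments 1-2 completed (2 total).
Step 3: advance 10 -> fork_pos = 13 + 10 = 23. Reached multiple(s) of 6: 18 -> fragment 3 completed (3 total).
3 fragment(s) completed, covering template[0:18] (3 x 6 = 18). The next fragment, fragment 4, covers template[18:24], so it starts at position 18.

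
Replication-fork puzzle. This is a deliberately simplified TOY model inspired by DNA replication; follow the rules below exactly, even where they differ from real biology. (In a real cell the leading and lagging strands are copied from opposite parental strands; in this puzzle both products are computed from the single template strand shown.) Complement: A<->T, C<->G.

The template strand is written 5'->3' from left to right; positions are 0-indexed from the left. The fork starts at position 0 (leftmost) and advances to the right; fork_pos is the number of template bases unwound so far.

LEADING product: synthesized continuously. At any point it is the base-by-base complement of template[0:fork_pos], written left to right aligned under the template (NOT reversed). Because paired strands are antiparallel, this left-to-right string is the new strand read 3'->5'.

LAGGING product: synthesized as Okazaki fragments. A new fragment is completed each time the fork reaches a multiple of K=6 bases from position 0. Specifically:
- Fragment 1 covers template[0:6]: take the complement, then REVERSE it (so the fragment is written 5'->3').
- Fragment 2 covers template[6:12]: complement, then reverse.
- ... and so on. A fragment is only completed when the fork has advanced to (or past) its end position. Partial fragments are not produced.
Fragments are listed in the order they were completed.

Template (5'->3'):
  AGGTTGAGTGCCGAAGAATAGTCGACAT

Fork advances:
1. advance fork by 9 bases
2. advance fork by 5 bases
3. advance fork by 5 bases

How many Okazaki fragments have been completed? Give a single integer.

Step 1: advance 9 -> fork_pos = 0 + 9 = 9. Reached multiple(s) of 6: 6 -> fragment 1 completed (1 total).
Step 2: advance 5 -> fork_pos = 9 + 5 = 14. Reached multiple(s) of 6: 12 -> fragment 2 completed (2 total).
Step 3: advance 5 -> fork_pos = 14 + 5 = 19. Reached multiple(s) of 6: 18 -> fragment 3 completed (3 total).
Check: final fork_pos = 19; the multiples of 6 that are <= 19 are 6..18 -> 19 // 6 = 3 completed fragment(s).

Answer: 3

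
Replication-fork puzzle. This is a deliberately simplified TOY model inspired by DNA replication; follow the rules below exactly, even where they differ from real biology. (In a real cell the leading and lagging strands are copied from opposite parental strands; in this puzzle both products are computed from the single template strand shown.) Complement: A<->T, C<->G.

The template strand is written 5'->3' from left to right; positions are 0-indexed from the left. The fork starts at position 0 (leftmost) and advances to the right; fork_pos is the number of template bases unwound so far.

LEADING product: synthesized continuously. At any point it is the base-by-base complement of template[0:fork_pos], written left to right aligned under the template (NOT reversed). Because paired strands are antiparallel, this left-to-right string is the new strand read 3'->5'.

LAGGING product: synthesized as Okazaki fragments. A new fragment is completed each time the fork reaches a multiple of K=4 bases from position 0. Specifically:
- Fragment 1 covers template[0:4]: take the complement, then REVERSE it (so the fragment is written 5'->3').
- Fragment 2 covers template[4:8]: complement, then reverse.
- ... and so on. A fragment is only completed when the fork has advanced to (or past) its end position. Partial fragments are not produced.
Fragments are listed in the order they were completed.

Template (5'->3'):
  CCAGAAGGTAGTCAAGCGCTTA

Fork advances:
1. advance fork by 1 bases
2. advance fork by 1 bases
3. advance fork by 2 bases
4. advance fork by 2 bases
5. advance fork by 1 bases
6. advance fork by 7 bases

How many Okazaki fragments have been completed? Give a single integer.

Step 1: advance 1 -> fork_pos = 0 + 1 = 1. Next multiple of 4 is 4 (not reached); still 0 fragment(s).
Step 2: advance 1 -> fork_pos = 1 + 1 = 2. Next multiple of 4 is 4 (not reached); still 0 fragment(s).
Step 3: advance 2 -> fork_pos = 2 + 2 = 4. Reached multiple(s) of 4: 4 -> fragment 1 completed (1 total).
Step 4: advance 2 -> fork_pos = 4 + 2 = 6. Next multiple of 4 is 8 (not reached); still 1 fragment(s).
Step 5: advance 1 -> fork_pos = 6 + 1 = 7. Next multiple of 4 is 8 (not reached); still 1 fragment(s).
Step 6: advance 7 -> fork_pos = 7 + 7 = 14. Reached multiple(s) of 4: 8, 12 -> fragments 2-3 completed (3 total).
Check: final fork_pos = 14; the multiples of 4 that are <= 14 are 4..12 -> 14 // 4 = 3 completed fragment(s).

Answer: 3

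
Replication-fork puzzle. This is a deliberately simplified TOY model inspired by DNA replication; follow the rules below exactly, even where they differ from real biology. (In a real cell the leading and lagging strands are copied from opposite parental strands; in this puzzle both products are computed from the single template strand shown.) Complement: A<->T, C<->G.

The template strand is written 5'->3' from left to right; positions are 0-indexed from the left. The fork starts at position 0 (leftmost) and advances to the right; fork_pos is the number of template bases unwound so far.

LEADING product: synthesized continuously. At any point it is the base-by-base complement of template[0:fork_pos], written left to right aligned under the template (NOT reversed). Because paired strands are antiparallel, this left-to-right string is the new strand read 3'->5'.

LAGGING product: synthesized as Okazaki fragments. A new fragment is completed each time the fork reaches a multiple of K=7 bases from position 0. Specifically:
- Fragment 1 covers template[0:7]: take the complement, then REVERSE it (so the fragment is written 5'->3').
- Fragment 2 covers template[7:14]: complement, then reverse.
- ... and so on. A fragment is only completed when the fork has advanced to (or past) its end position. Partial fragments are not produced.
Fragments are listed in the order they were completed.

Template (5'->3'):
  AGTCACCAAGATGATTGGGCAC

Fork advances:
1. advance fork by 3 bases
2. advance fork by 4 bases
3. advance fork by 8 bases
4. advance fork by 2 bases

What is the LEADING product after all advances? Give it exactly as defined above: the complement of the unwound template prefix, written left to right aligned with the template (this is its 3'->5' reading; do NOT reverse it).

Answer: TCAGTGGTTCTACTAAC

Derivation:
Step 1: advance 3 -> fork_pos = 0 + 3 = 3.
Step 2: advance 4 -> fork_pos = 3 + 4 = 7.
Step 3: advance 8 -> fork_pos = 7 + 8 = 15.
Step 4: advance 2 -> fork_pos = 15 + 2 = 17.
Unwound prefix: template[0:17] = AGTCACCAAGATGATTG
Complement it base by base (A<->T, C<->G), keeping left-to-right order:
  [0:5] AGTCA -> TCAGT
  [5:10] CCAAG -> GGTTC
  [10:15] ATGAT -> TACTA
  [15:17] TG -> AC
Concatenate: TCAGTGGTTCTACTAAC (length 17; written aligned with the template, i.e. 3'->5').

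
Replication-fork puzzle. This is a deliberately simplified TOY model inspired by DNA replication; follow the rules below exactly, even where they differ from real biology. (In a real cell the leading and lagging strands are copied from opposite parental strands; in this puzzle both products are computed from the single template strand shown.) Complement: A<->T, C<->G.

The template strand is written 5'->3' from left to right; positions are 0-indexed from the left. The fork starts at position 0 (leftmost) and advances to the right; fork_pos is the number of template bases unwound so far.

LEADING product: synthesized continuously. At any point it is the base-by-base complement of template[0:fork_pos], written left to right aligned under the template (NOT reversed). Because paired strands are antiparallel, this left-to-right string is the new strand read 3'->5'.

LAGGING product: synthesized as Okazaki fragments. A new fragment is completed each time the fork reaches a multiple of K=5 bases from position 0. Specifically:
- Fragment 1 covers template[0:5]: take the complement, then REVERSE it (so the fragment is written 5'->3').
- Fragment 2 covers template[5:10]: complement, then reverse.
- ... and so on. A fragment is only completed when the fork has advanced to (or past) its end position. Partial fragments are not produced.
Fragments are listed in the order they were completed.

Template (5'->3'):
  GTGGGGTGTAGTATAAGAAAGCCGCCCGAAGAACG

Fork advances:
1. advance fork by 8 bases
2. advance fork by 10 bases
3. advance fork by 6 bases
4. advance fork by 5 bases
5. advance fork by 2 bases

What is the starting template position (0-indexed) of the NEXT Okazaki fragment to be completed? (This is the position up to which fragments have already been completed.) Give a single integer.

Answer: 30

Derivation:
Step 1: advance 8 -> fork_pos = 0 + 8 = 8. Reached multiple(s) of 5: 5 -> fragment 1 completed (1 total).
Step 2: advance 10 -> fork_pos = 8 + 10 = 18. Reached multiple(s) of 5: 10, 15 -> fragments 2-3 completed (3 total).
Step 3: advance 6 -> fork_pos = 18 + 6 = 24. Reached multiple(s) of 5: 20 -> fragment 4 completed (4 total).
Step 4: advance 5 -> fork_pos = 24 + 5 = 29. Reached multiple(s) of 5: 25 -> fragment 5 completed (5 total).
Step 5: advance 2 -> fork_pos = 29 + 2 = 31. Reached multiple(s) of 5: 30 -> fragment 6 completed (6 total).
6 fragment(s) completed, covering template[0:30] (6 x 5 = 30). The next fragment, fragment 7, covers template[30:35], so it starts at position 30.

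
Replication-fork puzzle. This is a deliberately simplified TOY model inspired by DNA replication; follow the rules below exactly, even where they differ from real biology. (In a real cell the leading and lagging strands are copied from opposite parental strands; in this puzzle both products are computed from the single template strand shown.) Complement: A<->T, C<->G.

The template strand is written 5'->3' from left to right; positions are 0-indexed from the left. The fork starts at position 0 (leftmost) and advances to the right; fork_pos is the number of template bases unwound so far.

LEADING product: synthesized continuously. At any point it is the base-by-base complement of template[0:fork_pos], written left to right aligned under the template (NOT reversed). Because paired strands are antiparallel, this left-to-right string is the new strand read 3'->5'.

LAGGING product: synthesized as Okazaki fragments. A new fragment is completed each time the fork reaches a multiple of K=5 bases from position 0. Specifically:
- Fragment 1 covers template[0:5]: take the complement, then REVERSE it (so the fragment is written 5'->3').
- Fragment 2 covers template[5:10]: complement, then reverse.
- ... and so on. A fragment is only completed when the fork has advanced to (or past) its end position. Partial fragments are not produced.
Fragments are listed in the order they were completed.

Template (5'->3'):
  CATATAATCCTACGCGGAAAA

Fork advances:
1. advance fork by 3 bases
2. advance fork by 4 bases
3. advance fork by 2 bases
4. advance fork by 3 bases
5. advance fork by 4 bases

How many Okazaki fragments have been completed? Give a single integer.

Answer: 3

Derivation:
Step 1: advance 3 -> fork_pos = 0 + 3 = 3. Next multiple of 5 is 5 (not reached); still 0 fragment(s).
Step 2: advance 4 -> fork_pos = 3 + 4 = 7. Reached multiple(s) of 5: 5 -> fragment 1 completed (1 total).
Step 3: advance 2 -> fork_pos = 7 + 2 = 9. Next multiple of 5 is 10 (not reached); still 1 fragment(s).
Step 4: advance 3 -> fork_pos = 9 + 3 = 12. Reached multiple(s) of 5: 10 -> fragment 2 completed (2 total).
Step 5: advance 4 -> fork_pos = 12 + 4 = 16. Reached multiple(s) of 5: 15 -> fragment 3 completed (3 total).
Check: final fork_pos = 16; the multiples of 5 that are <= 16 are 5..15 -> 16 // 5 = 3 completed fragment(s).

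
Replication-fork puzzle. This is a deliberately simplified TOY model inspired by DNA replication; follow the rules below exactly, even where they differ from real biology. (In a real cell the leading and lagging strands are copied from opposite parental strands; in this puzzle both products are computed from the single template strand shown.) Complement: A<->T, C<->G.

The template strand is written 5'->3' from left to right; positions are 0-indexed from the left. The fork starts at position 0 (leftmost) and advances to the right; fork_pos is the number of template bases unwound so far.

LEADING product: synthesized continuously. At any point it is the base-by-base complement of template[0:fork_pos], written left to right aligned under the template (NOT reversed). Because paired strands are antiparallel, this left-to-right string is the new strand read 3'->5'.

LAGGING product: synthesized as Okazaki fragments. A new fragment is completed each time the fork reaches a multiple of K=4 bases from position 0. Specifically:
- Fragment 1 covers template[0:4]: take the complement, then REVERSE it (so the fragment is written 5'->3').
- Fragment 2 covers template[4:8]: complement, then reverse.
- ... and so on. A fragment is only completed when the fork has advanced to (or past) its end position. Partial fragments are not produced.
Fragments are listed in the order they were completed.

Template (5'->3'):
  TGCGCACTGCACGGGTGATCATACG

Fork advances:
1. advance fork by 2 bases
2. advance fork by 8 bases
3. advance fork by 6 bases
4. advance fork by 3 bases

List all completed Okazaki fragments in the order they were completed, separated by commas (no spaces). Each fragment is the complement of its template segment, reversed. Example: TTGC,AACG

Step 1: advance 2 -> fork_pos = 0 + 2 = 2. Next multiple of 4 is 4 (not reached); still 0 fragment(s).
Step 2: advance 8 -> fork_pos = 2 + 8 = 10. Reached multiple(s) of 4: 4, 8 -> fragments 1-2 completed (2 total).
Step 3: advance 6 -> fork_pos = 10 + 6 = 16. Reached multiple(s) of 4: 12, 16 -> fragments 3-4 completed (4 total).
Step 4: advance 3 -> fork_pos = 16 + 3 = 19. Next multiple of 4 is 20 (not reached); still 4 fragment(s).
Final fork_pos = 19, so 4 fragment(s) are complete. Build each: template segment -> complement -> reverse.
Fragment 1: template[0:4] = TGCG -> complement ACGC -> reversed CGCA
Fragment 2: template[4:8] = CACT -> complement GTGA -> reversed AGTG
Fragment 3: template[8:12] = GCAC -> complement CGTG -> reversed GTGC
Fragment 4: template[12:16] = GGGT -> complement CCCA -> reversed ACCC

Answer: CGCA,AGTG,GTGC,ACCC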